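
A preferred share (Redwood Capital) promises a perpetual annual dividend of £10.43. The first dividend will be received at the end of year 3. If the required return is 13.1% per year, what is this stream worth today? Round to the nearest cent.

£62.24

Value at end of year 2: C / r = £10.43 / 0.131 = £79.6183
Discount to today: PV = £79.6183 / (1 + 0.131)^2 = £79.6183 / 1.279161 = £62.24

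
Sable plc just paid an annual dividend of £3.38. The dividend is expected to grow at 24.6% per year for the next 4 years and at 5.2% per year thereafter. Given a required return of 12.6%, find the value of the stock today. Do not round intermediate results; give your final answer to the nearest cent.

£89.57

D_1 = 4.21148
D_2 = 5.24750
D_3 = 6.53839
D_4 = 8.14683
Terminal value at year 4: TV = D_4×(1+g_2)/(r−g_2) = 8.57047/0.074 = 115.81715
P_0 = D_1/(1+r)^1 + D_2/(1+r)^2 + D_3/(1+r)^3 + D_4/(1+r)^4 + TV/(1+r)^4
    = 3.74021 + 4.13881 + 4.57990 + 5.06798 + 72.04757 = 89.57448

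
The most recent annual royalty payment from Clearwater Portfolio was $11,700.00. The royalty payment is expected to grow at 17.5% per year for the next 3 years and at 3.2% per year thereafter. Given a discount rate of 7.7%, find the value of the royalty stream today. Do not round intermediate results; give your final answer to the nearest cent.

$390317.26

D_1 = 13747.50000
D_2 = 16153.31250
D_3 = 18980.14219
Terminal value at year 3: TV = D_3×(1+g_2)/(r−g_2) = 19587.50674/0.045 = 435277.92750
P_0 = D_1/(1+r)^1 + D_2/(1+r)^2 + D_3/(1+r)^3 + TV/(1+r)^3
    = 12764.62396 + 13926.12177 + 15193.30834 + 348433.20458 = 390317.25864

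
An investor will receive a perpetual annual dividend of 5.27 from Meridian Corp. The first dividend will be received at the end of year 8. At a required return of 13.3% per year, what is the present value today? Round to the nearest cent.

Value at end of year 7: C / r = 5.27 / 0.133 = 39.6241
Discount to today: PV = 39.6241 / (1 + 0.133)^7 = 39.6241 / 2.396676 = 16.53

16.53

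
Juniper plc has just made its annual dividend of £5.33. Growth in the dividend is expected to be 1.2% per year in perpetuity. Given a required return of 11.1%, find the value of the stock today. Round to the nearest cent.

£54.48

D₁ = D₀ × (1 + g) = £5.33 × 1.012 = £5.3940
Growing perpetuity: P = D₁ / (r − g) = £5.3940 / (0.111 − 0.012) = £54.48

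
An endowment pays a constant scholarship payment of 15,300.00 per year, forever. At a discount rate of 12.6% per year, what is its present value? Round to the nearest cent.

121428.57

Level perpetuity: PV = C / r = 15,300.00 / 0.126 = 121,428.57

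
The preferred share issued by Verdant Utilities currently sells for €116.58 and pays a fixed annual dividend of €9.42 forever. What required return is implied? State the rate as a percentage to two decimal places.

8.08%

P = C/r ⇒ r = C/P = €9.42/€116.58 = 0.080803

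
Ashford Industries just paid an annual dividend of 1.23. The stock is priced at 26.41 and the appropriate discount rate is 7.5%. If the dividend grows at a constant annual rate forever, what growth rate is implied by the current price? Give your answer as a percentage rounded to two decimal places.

P = D₀(1+g)/(r−g) ⇒ P(r−g) = D₀(1+g) ⇒ g(P+D₀) = P·r − D₀
g = (P·r − D₀)/(P + D₀) = (26.41×0.075 − 1.23) / (26.41 + 1.23) = 0.027162

2.72%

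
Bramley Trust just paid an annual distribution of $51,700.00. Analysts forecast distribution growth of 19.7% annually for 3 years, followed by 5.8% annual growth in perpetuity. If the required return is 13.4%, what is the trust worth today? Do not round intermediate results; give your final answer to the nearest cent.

D_1 = 61884.90000
D_2 = 74076.22530
D_3 = 88669.24168
Terminal value at year 3: TV = D_3×(1+g_2)/(r−g_2) = 93812.05770/0.076 = 1234369.18029
P_0 = D_1/(1+r)^1 + D_2/(1+r)^2 + D_3/(1+r)^3 + TV/(1+r)^3
    = 54572.22222 + 57604.01235 + 60804.23525 + 846458.95919 = 1019439.42901

$1019439.43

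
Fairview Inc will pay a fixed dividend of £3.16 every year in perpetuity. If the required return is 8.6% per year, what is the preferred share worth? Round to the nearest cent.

£36.74

Level perpetuity: PV = C / r = £3.16 / 0.086 = £36.74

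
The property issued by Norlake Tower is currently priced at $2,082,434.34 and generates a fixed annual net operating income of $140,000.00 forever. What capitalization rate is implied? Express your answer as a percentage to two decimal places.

P = C/r ⇒ r = C/P = $140,000.00/$2,082,434.34 = 0.067229

6.72%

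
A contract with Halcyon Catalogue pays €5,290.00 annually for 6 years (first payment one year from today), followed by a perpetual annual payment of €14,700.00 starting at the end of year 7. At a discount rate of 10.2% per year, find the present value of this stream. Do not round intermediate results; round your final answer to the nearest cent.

€103373.73

PV of 6-year annuity: €5,290.00 × [1 − (1+0.102)^−6] / 0.102 = 22904.92050
Perpetuity value at year 6: €14,700.00 / 0.102 = 144117.64706
PV of perpetuity: 144117.64706 / (1+0.102)^6 = 80468.81315
Total PV = 22904.92050 + 80468.81315 = 103373.73365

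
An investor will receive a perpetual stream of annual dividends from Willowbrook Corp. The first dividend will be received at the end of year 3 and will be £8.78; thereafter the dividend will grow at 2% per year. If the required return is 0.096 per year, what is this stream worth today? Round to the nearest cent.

£96.17

Value at end of year 2: C₁ / (r − g) = £8.78 / (0.096 − 0.02) = £115.5263
Discount to today: PV = £115.5263 / (1 + 0.096)^2 = £115.5263 / 1.201216 = £96.17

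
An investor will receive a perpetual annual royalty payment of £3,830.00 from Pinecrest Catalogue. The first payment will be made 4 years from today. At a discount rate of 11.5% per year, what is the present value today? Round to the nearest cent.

£24025.72

Value at end of year 3: C / r = £3,830.00 / 0.115 = £33,304.3478
Discount to today: PV = £33,304.3478 / (1 + 0.115)^3 = £33,304.3478 / 1.386196 = £24,025.72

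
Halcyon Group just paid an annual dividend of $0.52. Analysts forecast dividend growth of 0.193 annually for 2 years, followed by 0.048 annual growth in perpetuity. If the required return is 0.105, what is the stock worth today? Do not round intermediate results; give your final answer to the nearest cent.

$12.31

D_1 = 0.62036
D_2 = 0.74009
Terminal value at year 2: TV = D_2×(1+g_2)/(r−g_2) = 0.77561/0.057 = 13.60726
P_0 = D_1/(1+r)^1 + D_2/(1+r)^2 + TV/(1+r)^2
    = 0.56141 + 0.60612 + 11.14413 = 12.31166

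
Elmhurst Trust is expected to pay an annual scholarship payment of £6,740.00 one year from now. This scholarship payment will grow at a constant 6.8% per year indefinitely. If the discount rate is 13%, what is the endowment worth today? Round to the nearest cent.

£108709.68

Growing perpetuity: P = D₁ / (r − g) = £6,740.0000 / (0.13 − 0.068) = £108,709.68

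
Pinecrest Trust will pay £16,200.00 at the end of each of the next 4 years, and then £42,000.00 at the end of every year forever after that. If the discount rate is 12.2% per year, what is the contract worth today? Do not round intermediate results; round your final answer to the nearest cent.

£266227.63

PV of 4-year annuity: £16,200.00 × [1 − (1+0.122)^−4] / 0.122 = 48998.51248
Perpetuity value at year 4: £42,000.00 / 0.122 = 344262.29508
PV of perpetuity: 344262.29508 / (1+0.122)^4 = 217229.11459
Total PV = 48998.51248 + 217229.11459 = 266227.62706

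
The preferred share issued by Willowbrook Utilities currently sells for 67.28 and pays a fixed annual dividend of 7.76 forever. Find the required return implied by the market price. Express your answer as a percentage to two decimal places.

11.53%

P = C/r ⇒ r = C/P = 7.76/67.28 = 0.115339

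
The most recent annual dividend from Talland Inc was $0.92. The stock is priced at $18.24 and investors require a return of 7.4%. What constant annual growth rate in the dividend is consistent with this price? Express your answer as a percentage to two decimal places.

2.24%

P = D₀(1+g)/(r−g) ⇒ P(r−g) = D₀(1+g) ⇒ g(P+D₀) = P·r − D₀
g = (P·r − D₀)/(P + D₀) = ($18.24×0.074 − $0.92) / ($18.24 + $0.92) = 0.022430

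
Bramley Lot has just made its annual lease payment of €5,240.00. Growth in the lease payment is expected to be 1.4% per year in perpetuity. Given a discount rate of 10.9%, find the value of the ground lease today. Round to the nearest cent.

D₁ = D₀ × (1 + g) = €5,240.00 × 1.014 = €5,313.3600
Growing perpetuity: P = D₁ / (r − g) = €5,313.3600 / (0.109 − 0.014) = €55,930.11

€55930.11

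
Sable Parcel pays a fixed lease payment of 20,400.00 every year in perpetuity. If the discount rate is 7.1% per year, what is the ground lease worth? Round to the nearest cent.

Level perpetuity: PV = C / r = 20,400.00 / 0.071 = 287,323.94

287323.94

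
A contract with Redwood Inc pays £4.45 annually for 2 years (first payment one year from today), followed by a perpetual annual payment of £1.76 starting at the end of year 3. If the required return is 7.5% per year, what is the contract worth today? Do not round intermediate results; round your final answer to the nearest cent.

£28.30

PV of 2-year annuity: £4.45 × [1 − (1+0.075)^−2] / 0.075 = 7.99027
Perpetuity value at year 2: £1.76 / 0.075 = 23.46667
PV of perpetuity: 23.46667 / (1+0.075)^2 = 20.30647
Total PV = 7.99027 + 20.30647 = 28.29674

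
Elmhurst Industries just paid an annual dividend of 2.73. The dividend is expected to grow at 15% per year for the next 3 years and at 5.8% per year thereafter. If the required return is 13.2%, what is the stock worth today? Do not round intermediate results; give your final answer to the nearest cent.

D_1 = 3.13950
D_2 = 3.61043
D_3 = 4.15199
Terminal value at year 3: TV = D_3×(1+g_2)/(r−g_2) = 4.39280/0.074 = 59.36222
P_0 = D_1/(1+r)^1 + D_2/(1+r)^2 + D_3/(1+r)^3 + TV/(1+r)^3
    = 2.77341 + 2.81751 + 2.86231 + 40.92332 = 49.37655

49.38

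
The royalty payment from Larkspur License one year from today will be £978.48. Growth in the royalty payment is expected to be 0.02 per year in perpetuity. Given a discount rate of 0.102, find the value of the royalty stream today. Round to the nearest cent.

£11932.68

Growing perpetuity: P = D₁ / (r − g) = £978.4800 / (0.102 − 0.02) = £11,932.68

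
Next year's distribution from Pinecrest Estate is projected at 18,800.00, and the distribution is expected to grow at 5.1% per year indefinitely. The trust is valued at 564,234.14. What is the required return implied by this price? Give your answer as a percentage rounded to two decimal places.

8.43%

P = D₁/(r − g) ⇒ r = D₁/P + g = 18,800.0000/564,234.14 + 0.051 = 0.033320 + 0.051 = 0.084320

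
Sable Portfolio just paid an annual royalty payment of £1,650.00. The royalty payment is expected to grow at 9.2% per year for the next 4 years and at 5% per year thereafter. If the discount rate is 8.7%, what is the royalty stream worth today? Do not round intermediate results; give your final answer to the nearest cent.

£54368.07

D_1 = 1801.80000
D_2 = 1967.56560
D_3 = 2148.58164
D_4 = 2346.25115
Terminal value at year 4: TV = D_4×(1+g_2)/(r−g_2) = 2463.56370/0.037 = 66582.80278
P_0 = D_1/(1+r)^1 + D_2/(1+r)^2 + D_3/(1+r)^3 + D_4/(1+r)^4 + TV/(1+r)^4
    = 1657.58970 + 1665.21430 + 1672.87398 + 1680.56890 + 47691.82002 = 54368.06690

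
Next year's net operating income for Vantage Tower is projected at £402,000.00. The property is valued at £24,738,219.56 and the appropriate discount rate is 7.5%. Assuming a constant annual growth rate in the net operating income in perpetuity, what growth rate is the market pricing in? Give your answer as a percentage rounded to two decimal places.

5.87%

P = D₁/(r−g) ⇒ g = r − D₁/P = 0.075 − £402,000.00/£24,738,219.56 = 0.058750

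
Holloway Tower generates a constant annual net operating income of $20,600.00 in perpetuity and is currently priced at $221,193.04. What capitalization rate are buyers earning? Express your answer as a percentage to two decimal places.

P = C/r ⇒ r = C/P = $20,600.00/$221,193.04 = 0.093131

9.31%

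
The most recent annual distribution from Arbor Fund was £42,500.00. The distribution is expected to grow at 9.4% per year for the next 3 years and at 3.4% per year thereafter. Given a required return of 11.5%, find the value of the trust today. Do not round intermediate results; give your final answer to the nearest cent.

£635207.70

D_1 = 46495.00000
D_2 = 50865.53000
D_3 = 55646.88982
Terminal value at year 3: TV = D_3×(1+g_2)/(r−g_2) = 57538.88407/0.081 = 710356.59350
P_0 = D_1/(1+r)^1 + D_2/(1+r)^2 + D_3/(1+r)^3 + TV/(1+r)^3
    = 41699.55157 + 40914.17885 + 40143.59790 + 512450.37322 = 635207.70154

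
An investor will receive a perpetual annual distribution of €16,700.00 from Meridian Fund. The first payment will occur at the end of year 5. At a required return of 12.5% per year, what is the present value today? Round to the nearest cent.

€83405.82

Value at end of year 4: C / r = €16,700.00 / 0.125 = €133,600.0000
Discount to today: PV = €133,600.0000 / (1 + 0.125)^4 = €133,600.0000 / 1.601807 = €83,405.82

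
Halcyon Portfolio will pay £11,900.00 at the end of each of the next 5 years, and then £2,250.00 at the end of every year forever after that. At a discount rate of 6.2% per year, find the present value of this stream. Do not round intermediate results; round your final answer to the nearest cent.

£76719.42

PV of 5-year annuity: £11,900.00 × [1 − (1+0.062)^−5] / 0.062 = 49855.56902
Perpetuity value at year 5: £2,250.00 / 0.062 = 36290.32258
PV of perpetuity: 36290.32258 / (1+0.062)^5 = 26863.84945
Total PV = 49855.56902 + 26863.84945 = 76719.41846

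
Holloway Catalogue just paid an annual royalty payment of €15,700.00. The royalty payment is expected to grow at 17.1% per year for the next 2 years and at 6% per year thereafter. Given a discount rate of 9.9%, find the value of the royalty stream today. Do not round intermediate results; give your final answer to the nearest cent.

D_1 = 18384.70000
D_2 = 21528.48370
Terminal value at year 2: TV = D_2×(1+g_2)/(r−g_2) = 22820.19272/0.039 = 585133.14672
P_0 = D_1/(1+r)^1 + D_2/(1+r)^2 + TV/(1+r)^2
    = 16728.57143 + 17824.52879 + 484461.55179 = 519014.65201

€519014.65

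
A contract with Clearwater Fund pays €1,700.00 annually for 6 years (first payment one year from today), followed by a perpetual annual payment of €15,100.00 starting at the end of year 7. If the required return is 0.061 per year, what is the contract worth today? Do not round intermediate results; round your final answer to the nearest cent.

PV of 6-year annuity: €1,700.00 × [1 − (1+0.061)^−6] / 0.061 = 8333.25117
Perpetuity value at year 6: €15,100.00 / 0.061 = 247540.98361
PV of perpetuity: 247540.98361 / (1+0.061)^6 = 173522.10556
Total PV = 8333.25117 + 173522.10556 = 181855.35673

€181855.36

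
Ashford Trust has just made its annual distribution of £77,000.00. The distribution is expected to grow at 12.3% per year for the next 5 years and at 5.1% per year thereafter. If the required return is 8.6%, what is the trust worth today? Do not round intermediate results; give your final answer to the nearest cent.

£3160037.04

D_1 = 86471.00000
D_2 = 97106.93300
D_3 = 109051.08576
D_4 = 122464.36931
D_5 = 137527.48673
Terminal value at year 5: TV = D_5×(1+g_2)/(r−g_2) = 144541.38856/0.035 = 4129753.95873
P_0 = D_1/(1+r)^1 + D_2/(1+r)^2 + D_3/(1+r)^3 + D_4/(1+r)^4 + D_5/(1+r)^5 + TV/(1+r)^5
    = 79623.38858 + 82336.15596 + 85141.34728 + 88042.11142 + 91041.70453 + 2733852.32747 = 3160037.03525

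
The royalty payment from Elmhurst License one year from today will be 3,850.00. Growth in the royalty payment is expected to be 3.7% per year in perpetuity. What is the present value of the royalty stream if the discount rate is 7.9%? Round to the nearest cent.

Growing perpetuity: P = D₁ / (r − g) = 3,850.0000 / (0.079 − 0.037) = 91,666.67

91666.67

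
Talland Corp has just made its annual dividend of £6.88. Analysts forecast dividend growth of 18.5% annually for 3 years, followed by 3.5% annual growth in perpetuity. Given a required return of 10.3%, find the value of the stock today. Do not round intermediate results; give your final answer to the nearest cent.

£153.72

D_1 = 8.15280
D_2 = 9.66107
D_3 = 11.44837
Terminal value at year 3: TV = D_3×(1+g_2)/(r−g_2) = 11.84906/0.068 = 174.25086
P_0 = D_1/(1+r)^1 + D_2/(1+r)^2 + D_3/(1+r)^3 + TV/(1+r)^3
    = 7.39148 + 7.94098 + 8.53133 + 129.85192 = 153.71572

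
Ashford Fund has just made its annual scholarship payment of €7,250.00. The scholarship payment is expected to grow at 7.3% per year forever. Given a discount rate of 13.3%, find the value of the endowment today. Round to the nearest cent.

€129654.17

D₁ = D₀ × (1 + g) = €7,250.00 × 1.073 = €7,779.2500
Growing perpetuity: P = D₁ / (r − g) = €7,779.2500 / (0.133 − 0.073) = €129,654.17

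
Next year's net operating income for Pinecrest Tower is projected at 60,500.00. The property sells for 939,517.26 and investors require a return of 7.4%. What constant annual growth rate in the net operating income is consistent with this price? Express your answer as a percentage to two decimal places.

0.96%

P = D₁/(r−g) ⇒ g = r − D₁/P = 0.074 − 60,500.00/939,517.26 = 0.009605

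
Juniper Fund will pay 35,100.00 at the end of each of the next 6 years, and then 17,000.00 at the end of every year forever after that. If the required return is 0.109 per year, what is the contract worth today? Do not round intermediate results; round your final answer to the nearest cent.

PV of 6-year annuity: 35,100.00 × [1 − (1+0.109)^−6] / 0.109 = 148920.63096
Perpetuity value at year 6: 17,000.00 / 0.109 = 155963.30275
PV of perpetuity: 155963.30275 / (1+0.109)^6 = 83836.50143
Total PV = 148920.63096 + 83836.50143 = 232757.13239

232757.13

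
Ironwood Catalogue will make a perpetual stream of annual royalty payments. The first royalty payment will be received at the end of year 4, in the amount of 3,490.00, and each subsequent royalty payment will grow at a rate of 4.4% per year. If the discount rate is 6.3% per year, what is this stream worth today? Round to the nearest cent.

Value at end of year 3: C₁ / (r − g) = 3,490.00 / (0.063 − 0.044) = 183,684.2105
Discount to today: PV = 183,684.2105 / (1 + 0.063)^3 = 183,684.2105 / 1.201157 = 152,922.73

152922.73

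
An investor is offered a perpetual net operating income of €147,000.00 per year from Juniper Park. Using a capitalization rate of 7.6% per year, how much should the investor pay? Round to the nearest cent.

€1934210.53

Level perpetuity: PV = C / r = €147,000.00 / 0.076 = €1,934,210.53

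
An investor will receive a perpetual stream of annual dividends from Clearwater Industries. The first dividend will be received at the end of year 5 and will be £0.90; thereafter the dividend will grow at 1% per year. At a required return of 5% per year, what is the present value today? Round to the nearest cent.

£18.51

Value at end of year 4: C₁ / (r − g) = £0.90 / (0.05 − 0.01) = £22.5000
Discount to today: PV = £22.5000 / (1 + 0.05)^4 = £22.5000 / 1.215506 = £18.51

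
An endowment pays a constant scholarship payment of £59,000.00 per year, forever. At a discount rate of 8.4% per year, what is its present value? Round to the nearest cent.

£702380.95

Level perpetuity: PV = C / r = £59,000.00 / 0.084 = £702,380.95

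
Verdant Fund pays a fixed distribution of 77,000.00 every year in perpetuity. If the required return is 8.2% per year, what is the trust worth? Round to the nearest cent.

939024.39

Level perpetuity: PV = C / r = 77,000.00 / 0.082 = 939,024.39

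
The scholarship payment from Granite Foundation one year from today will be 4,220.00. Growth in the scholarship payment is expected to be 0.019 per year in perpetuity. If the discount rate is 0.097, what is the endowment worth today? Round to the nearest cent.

54102.56

Growing perpetuity: P = D₁ / (r − g) = 4,220.0000 / (0.097 − 0.019) = 54,102.56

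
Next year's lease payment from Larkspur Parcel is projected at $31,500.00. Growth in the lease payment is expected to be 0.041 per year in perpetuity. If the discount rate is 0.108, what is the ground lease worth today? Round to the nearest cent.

$470149.25

Growing perpetuity: P = D₁ / (r − g) = $31,500.0000 / (0.108 − 0.041) = $470,149.25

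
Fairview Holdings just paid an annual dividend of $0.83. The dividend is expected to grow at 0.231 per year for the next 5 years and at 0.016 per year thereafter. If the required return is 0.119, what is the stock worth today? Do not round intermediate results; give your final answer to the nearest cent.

$18.77

D_1 = 1.02173
D_2 = 1.25775
D_3 = 1.54829
D_4 = 1.90594
D_5 = 2.34622
Terminal value at year 5: TV = D_5×(1+g_2)/(r−g_2) = 2.38376/0.103 = 23.14328
P_0 = D_1/(1+r)^1 + D_2/(1+r)^2 + D_3/(1+r)^3 + D_4/(1+r)^4 + D_5/(1+r)^5 + TV/(1+r)^5
    = 0.91307 + 1.00446 + 1.10500 + 1.21560 + 1.33727 + 13.19090 = 18.76630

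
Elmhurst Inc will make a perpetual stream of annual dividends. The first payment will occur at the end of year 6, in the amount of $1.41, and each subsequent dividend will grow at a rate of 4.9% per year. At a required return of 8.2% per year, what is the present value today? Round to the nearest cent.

Value at end of year 5: C₁ / (r − g) = $1.41 / (0.082 − 0.049) = $42.7273
Discount to today: PV = $42.7273 / (1 + 0.082)^5 = $42.7273 / 1.482983 = $28.81

$28.81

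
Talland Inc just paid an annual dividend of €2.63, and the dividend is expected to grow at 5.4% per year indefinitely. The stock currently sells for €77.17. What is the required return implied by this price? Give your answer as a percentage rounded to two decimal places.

8.99%

D₁ = €2.63 × 1.054 = €2.7720
P = D₁/(r − g) ⇒ r = D₁/P + g = €2.7720/€77.17 + 0.054 = 0.035921 + 0.054 = 0.089921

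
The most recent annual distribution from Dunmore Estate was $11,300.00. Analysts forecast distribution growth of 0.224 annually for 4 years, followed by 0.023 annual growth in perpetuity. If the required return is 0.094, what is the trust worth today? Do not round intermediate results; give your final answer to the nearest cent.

D_1 = 13831.20000
D_2 = 16929.38880
D_3 = 20721.57189
D_4 = 25363.20399
Terminal value at year 4: TV = D_4×(1+g_2)/(r−g_2) = 25946.55769/0.071 = 365444.47446
P_0 = D_1/(1+r)^1 + D_2/(1+r)^2 + D_3/(1+r)^3 + D_4/(1+r)^4 + TV/(1+r)^4
    = 12642.77879 + 14145.11997 + 15825.98431 + 17706.58574 + 255124.46777 = 315444.93659

$315444.94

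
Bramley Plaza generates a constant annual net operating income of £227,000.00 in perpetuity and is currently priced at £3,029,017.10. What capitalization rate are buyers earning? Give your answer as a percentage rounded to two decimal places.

7.49%

P = C/r ⇒ r = C/P = £227,000.00/£3,029,017.10 = 0.074942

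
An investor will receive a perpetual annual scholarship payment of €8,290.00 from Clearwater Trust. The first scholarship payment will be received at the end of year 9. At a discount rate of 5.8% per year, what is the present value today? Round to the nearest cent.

€91041.88

Value at end of year 8: C / r = €8,290.00 / 0.058 = €142,931.0345
Discount to today: PV = €142,931.0345 / (1 + 0.058)^8 = €142,931.0345 / 1.569948 = €91,041.88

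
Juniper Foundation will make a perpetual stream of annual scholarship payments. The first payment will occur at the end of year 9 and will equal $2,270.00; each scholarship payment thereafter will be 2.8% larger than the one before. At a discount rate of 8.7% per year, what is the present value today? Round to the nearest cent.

Value at end of year 8: C₁ / (r − g) = $2,270.00 / (0.087 − 0.028) = $38,474.5763
Discount to today: PV = $38,474.5763 / (1 + 0.087)^8 = $38,474.5763 / 1.949110 = $19,739.56

$19739.56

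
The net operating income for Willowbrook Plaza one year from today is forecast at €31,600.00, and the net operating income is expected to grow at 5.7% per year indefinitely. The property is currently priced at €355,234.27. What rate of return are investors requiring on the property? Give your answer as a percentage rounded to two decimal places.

14.60%

P = D₁/(r − g) ⇒ r = D₁/P + g = €31,600.0000/€355,234.27 + 0.057 = 0.088955 + 0.057 = 0.145955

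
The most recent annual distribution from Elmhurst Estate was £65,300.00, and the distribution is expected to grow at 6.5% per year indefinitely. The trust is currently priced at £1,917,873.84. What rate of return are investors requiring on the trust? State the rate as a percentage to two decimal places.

10.13%

D₁ = £65,300.00 × 1.065 = £69,544.5000
P = D₁/(r − g) ⇒ r = D₁/P + g = £69,544.5000/£1,917,873.84 + 0.065 = 0.036261 + 0.065 = 0.101261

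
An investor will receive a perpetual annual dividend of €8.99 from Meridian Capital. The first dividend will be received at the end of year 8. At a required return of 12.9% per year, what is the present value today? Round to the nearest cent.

€29.81

Value at end of year 7: C / r = €8.99 / 0.129 = €69.6899
Discount to today: PV = €69.6899 / (1 + 0.129)^7 = €69.6899 / 2.338070 = €29.81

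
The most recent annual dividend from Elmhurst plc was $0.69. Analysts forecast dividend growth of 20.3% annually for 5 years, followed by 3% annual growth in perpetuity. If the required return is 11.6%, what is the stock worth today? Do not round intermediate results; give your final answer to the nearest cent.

D_1 = 0.83007
D_2 = 0.99857
D_3 = 1.20128
D_4 = 1.44515
D_5 = 1.73851
Terminal value at year 5: TV = D_5×(1+g_2)/(r−g_2) = 1.79067/0.086 = 20.82169
P_0 = D_1/(1+r)^1 + D_2/(1+r)^2 + D_3/(1+r)^3 + D_4/(1+r)^4 + D_5/(1+r)^5 + TV/(1+r)^5
    = 0.74379 + 0.80177 + 0.86428 + 0.93165 + 1.00428 + 12.02804 = 16.37382

$16.37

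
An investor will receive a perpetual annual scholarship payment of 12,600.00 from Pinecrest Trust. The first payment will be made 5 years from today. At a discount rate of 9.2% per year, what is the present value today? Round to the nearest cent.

Value at end of year 4: C / r = 12,600.00 / 0.092 = 136,956.5217
Discount to today: PV = 136,956.5217 / (1 + 0.092)^4 = 136,956.5217 / 1.421970 = 96,314.61

96314.61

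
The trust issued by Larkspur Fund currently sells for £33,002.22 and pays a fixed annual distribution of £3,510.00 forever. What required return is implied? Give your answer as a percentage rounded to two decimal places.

P = C/r ⇒ r = C/P = £3,510.00/£33,002.22 = 0.106356

10.64%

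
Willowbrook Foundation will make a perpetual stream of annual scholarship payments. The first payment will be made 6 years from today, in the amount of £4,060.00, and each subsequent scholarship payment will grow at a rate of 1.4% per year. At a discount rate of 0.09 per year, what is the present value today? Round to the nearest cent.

Value at end of year 5: C₁ / (r − g) = £4,060.00 / (0.09 − 0.014) = £53,421.0526
Discount to today: PV = £53,421.0526 / (1 + 0.09)^5 = £53,421.0526 / 1.538624 = £34,720.02

£34720.02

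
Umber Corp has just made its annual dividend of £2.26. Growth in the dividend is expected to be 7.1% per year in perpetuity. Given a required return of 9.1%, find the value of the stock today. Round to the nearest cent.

£121.02

D₁ = D₀ × (1 + g) = £2.26 × 1.071 = £2.4205
Growing perpetuity: P = D₁ / (r − g) = £2.4205 / (0.091 − 0.071) = £121.02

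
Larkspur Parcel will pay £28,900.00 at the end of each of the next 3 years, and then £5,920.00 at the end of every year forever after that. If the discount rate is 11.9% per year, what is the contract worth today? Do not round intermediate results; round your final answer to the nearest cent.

PV of 3-year annuity: £28,900.00 × [1 − (1+0.119)^−3] / 0.119 = 69532.37716
Perpetuity value at year 3: £5,920.00 / 0.119 = 49747.89916
PV of perpetuity: 49747.89916 / (1+0.119)^3 = 35504.58868
Total PV = 69532.37716 + 35504.58868 = 105036.96584

£105036.97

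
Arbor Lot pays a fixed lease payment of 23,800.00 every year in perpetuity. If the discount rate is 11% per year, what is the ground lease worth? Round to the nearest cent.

Level perpetuity: PV = C / r = 23,800.00 / 0.11 = 216,363.64

216363.64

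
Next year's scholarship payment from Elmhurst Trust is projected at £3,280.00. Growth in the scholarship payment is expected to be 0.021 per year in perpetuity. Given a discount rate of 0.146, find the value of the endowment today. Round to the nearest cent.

Growing perpetuity: P = D₁ / (r − g) = £3,280.0000 / (0.146 − 0.021) = £26,240.00

£26240.00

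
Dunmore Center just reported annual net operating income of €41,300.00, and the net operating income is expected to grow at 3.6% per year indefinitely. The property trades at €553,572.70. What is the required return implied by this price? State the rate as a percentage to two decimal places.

D₁ = €41,300.00 × 1.036 = €42,786.8000
P = D₁/(r − g) ⇒ r = D₁/P + g = €42,786.8000/€553,572.70 + 0.036 = 0.077292 + 0.036 = 0.113292

11.33%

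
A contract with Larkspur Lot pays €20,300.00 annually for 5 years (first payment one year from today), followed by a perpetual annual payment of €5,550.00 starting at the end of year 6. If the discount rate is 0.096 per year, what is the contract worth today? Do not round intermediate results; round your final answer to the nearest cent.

PV of 5-year annuity: €20,300.00 × [1 − (1+0.096)^−5] / 0.096 = 77745.82554
Perpetuity value at year 5: €5,550.00 / 0.096 = 57812.50000
PV of perpetuity: 57812.50000 / (1+0.096)^5 = 36556.86789
Total PV = 77745.82554 + 36556.86789 = 114302.69343

€114302.69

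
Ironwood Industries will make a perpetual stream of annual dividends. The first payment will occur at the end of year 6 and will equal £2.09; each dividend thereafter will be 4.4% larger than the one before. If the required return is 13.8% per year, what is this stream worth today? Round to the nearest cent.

£11.65

Value at end of year 5: C₁ / (r − g) = £2.09 / (0.138 − 0.044) = £22.2340
Discount to today: PV = £22.2340 / (1 + 0.138)^5 = £22.2340 / 1.908584 = £11.65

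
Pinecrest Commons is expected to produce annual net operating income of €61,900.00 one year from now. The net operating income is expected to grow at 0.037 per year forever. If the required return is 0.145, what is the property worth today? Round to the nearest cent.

€573148.15

Growing perpetuity: P = D₁ / (r − g) = €61,900.0000 / (0.145 − 0.037) = €573,148.15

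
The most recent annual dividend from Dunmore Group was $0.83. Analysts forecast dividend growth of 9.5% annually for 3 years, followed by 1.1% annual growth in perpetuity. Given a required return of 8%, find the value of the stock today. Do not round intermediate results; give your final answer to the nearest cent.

D_1 = 0.90885
D_2 = 0.99519
D_3 = 1.08973
Terminal value at year 3: TV = D_3×(1+g_2)/(r−g_2) = 1.10172/0.069 = 15.96697
P_0 = D_1/(1+r)^1 + D_2/(1+r)^2 + D_3/(1+r)^3 + TV/(1+r)^3
    = 0.84153 + 0.85322 + 0.86507 + 12.67510 = 15.23491

$15.23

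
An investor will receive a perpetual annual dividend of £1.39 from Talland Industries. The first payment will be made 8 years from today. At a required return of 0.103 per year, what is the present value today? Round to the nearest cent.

Value at end of year 7: C / r = £1.39 / 0.103 = £13.4951
Discount to today: PV = £13.4951 / (1 + 0.103)^7 = £13.4951 / 1.986226 = £6.79

£6.79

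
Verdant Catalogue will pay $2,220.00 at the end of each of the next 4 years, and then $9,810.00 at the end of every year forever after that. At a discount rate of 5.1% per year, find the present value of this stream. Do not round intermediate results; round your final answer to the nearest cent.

$165501.58

PV of 4-year annuity: $2,220.00 × [1 − (1+0.051)^−4] / 0.051 = 7853.75851
Perpetuity value at year 4: $9,810.00 / 0.051 = 192352.94118
PV of perpetuity: 192352.94118 / (1+0.051)^4 = 157647.81913
Total PV = 7853.75851 + 157647.81913 = 165501.57763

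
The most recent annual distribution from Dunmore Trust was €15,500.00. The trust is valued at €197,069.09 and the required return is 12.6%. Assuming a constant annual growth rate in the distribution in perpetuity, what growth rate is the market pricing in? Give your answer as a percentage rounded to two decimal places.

4.39%

P = D₀(1+g)/(r−g) ⇒ P(r−g) = D₀(1+g) ⇒ g(P+D₀) = P·r − D₀
g = (P·r − D₀)/(P + D₀) = (€197,069.09×0.126 − €15,500.00) / (€197,069.09 + €15,500.00) = 0.043895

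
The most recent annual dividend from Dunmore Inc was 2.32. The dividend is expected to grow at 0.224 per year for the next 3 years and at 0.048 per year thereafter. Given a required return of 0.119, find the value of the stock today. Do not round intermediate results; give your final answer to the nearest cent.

D_1 = 2.83968
D_2 = 3.47577
D_3 = 4.25434
Terminal value at year 3: TV = D_3×(1+g_2)/(r−g_2) = 4.45855/0.071 = 62.79646
P_0 = D_1/(1+r)^1 + D_2/(1+r)^2 + D_3/(1+r)^3 + TV/(1+r)^3
    = 2.53769 + 2.77582 + 3.03628 + 44.81722 = 53.16701

53.17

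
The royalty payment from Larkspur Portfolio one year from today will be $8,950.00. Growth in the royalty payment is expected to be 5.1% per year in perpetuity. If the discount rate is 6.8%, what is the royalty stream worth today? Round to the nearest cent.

$526470.59

Growing perpetuity: P = D₁ / (r − g) = $8,950.0000 / (0.068 − 0.051) = $526,470.59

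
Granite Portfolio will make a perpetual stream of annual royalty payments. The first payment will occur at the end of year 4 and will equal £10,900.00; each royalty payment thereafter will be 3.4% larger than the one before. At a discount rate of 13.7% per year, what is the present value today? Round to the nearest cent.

Value at end of year 3: C₁ / (r − g) = £10,900.00 / (0.137 − 0.034) = £105,825.2427
Discount to today: PV = £105,825.2427 / (1 + 0.137)^3 = £105,825.2427 / 1.469878 = £71,995.92

£71995.92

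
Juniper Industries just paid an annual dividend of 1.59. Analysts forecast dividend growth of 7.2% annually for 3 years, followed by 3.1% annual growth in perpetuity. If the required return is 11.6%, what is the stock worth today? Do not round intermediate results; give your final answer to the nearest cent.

21.50

D_1 = 1.70448
D_2 = 1.82720
D_3 = 1.95876
Terminal value at year 3: TV = D_3×(1+g_2)/(r−g_2) = 2.01948/0.085 = 23.75862
P_0 = D_1/(1+r)^1 + D_2/(1+r)^2 + D_3/(1+r)^3 + TV/(1+r)^3
    = 1.52731 + 1.46710 + 1.40925 + 17.09341 = 21.49707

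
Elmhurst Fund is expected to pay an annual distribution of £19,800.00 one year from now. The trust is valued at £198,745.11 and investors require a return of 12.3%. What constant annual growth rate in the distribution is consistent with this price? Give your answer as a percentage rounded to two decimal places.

2.34%

P = D₁/(r−g) ⇒ g = r − D₁/P = 0.123 − £19,800.00/£198,745.11 = 0.023375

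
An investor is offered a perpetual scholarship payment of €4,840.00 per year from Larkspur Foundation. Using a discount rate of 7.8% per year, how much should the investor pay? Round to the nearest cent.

€62051.28

Level perpetuity: PV = C / r = €4,840.00 / 0.078 = €62,051.28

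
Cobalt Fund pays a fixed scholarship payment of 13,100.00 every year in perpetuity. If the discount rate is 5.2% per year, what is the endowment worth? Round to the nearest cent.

Level perpetuity: PV = C / r = 13,100.00 / 0.052 = 251,923.08

251923.08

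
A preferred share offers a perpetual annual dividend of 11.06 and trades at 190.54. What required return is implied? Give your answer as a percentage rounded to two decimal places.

5.80%

P = C/r ⇒ r = C/P = 11.06/190.54 = 0.058046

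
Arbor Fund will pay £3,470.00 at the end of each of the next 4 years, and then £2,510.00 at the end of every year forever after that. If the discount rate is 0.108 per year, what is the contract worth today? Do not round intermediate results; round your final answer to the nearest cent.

£26231.85

PV of 4-year annuity: £3,470.00 × [1 − (1+0.108)^−4] / 0.108 = 10811.61884
Perpetuity value at year 4: £2,510.00 / 0.108 = 23240.74074
PV of perpetuity: 23240.74074 / (1+0.108)^4 = 15420.23259
Total PV = 10811.61884 + 15420.23259 = 26231.85143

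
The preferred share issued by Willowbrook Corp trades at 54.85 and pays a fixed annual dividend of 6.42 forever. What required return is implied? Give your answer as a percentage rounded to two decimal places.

11.70%

P = C/r ⇒ r = C/P = 6.42/54.85 = 0.117046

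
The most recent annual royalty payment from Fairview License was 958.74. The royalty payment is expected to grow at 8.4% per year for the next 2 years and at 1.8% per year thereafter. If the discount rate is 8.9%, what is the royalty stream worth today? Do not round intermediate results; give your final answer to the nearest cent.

D_1 = 1039.27416
D_2 = 1126.57319
Terminal value at year 2: TV = D_2×(1+g_2)/(r−g_2) = 1146.85151/0.071 = 16152.83812
P_0 = D_1/(1+r)^1 + D_2/(1+r)^2 + TV/(1+r)^2
    = 954.33807 + 949.95635 + 13620.50096 = 15524.79539

15524.80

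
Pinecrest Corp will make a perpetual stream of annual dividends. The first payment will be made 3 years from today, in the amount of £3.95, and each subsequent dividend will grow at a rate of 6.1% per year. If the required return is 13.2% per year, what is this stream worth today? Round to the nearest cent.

Value at end of year 2: C₁ / (r − g) = £3.95 / (0.132 − 0.061) = £55.6338
Discount to today: PV = £55.6338 / (1 + 0.132)^2 = £55.6338 / 1.281424 = £43.42

£43.42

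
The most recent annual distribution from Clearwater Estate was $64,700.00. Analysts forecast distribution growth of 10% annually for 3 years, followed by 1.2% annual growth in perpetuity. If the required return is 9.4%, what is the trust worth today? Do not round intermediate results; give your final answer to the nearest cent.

D_1 = 71170.00000
D_2 = 78287.00000
D_3 = 86115.70000
Terminal value at year 3: TV = D_3×(1+g_2)/(r−g_2) = 87149.08840/0.082 = 1062793.76098
P_0 = D_1/(1+r)^1 + D_2/(1+r)^2 + D_3/(1+r)^3 + TV/(1+r)^3
    = 65054.84461 + 65411.63535 + 65770.38289 + 811702.77418 = 1007939.63702

$1007939.64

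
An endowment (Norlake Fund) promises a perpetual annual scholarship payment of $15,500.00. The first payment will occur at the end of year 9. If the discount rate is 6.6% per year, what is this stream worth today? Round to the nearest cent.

Value at end of year 8: C / r = $15,500.00 / 0.066 = $234,848.4848
Discount to today: PV = $234,848.4848 / (1 + 0.066)^8 = $234,848.4848 / 1.667468 = $140,841.33

$140841.33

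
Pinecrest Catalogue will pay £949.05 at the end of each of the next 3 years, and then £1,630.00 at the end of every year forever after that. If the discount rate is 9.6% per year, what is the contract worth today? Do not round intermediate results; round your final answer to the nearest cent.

PV of 3-year annuity: £949.05 × [1 − (1+0.096)^−3] / 0.096 = 2376.86672
Perpetuity value at year 3: £1,630.00 / 0.096 = 16979.16667
PV of perpetuity: 16979.16667 / (1+0.096)^3 = 12896.88148
Total PV = 2376.86672 + 12896.88148 = 15273.74820

£15273.75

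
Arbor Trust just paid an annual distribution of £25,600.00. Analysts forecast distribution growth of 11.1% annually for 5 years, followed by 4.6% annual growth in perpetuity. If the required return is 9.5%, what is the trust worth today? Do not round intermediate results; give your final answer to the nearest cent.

D_1 = 28441.60000
D_2 = 31598.61760
D_3 = 35106.06415
D_4 = 39002.83727
D_5 = 43332.15221
Terminal value at year 5: TV = D_5×(1+g_2)/(r−g_2) = 45325.43121/0.049 = 925008.80028
P_0 = D_1/(1+r)^1 + D_2/(1+r)^2 + D_3/(1+r)^3 + D_4/(1+r)^4 + D_5/(1+r)^5 + TV/(1+r)^5
    = 25974.06393 + 26353.59363 + 26738.66897 + 27129.37098 + 27525.78188 + 587591.18057 = 721312.65996

£721312.66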